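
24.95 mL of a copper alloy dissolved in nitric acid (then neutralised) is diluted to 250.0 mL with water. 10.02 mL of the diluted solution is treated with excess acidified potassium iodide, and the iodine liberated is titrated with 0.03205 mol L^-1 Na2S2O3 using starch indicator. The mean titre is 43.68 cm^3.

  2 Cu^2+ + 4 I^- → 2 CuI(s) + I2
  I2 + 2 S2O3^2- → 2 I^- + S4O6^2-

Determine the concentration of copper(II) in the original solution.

n(S2O3^2-) = 0.04368 × 0.03205 = 1.400 × 10^-3 mol
n(I2) = n(S2O3^2-)/2 = 7.000 × 10^-4 mol
From the 2:1 ratio, n(Cu2+) in the aliquot = 2/1 × 7.000 × 10^-4 = 1.400 × 10^-3 mol
[Cu2+]_dilute = 1.400 × 10^-3 / 0.01002 = 0.1397 mol/L
[Cu2+]_original = 0.1397 × 250.0/24.95 = 1.400 mol/L

1.400 mol/L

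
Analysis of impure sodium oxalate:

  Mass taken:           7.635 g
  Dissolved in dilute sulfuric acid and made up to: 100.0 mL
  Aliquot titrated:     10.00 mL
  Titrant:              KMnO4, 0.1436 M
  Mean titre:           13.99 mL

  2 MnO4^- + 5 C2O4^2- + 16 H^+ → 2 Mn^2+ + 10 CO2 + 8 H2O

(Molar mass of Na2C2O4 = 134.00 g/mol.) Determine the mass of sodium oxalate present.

n(KMnO4) per titration = 0.01399 × 0.1436 = 2.009 × 10^-3 mol
From the 5:2 ratio, n(Na2C2O4) in each aliquot = 5/2 × 2.009 × 10^-3 = 5.022 × 10^-3 mol
n(Na2C2O4) in the whole flask = 5.022 × 10^-3 × 100.0/10.00 = 0.05022 mol
mass of Na2C2O4 = 0.05022 × 134.00 = 6.730 g

6.730 g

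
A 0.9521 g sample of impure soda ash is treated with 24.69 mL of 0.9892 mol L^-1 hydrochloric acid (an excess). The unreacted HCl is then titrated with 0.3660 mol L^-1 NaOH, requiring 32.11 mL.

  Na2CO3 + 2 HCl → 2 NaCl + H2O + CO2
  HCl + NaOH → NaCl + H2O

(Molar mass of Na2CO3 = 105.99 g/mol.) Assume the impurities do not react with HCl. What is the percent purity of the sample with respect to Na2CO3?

n(HCl) added = 0.02469 × 0.9892 = 0.02442 mol
n(NaOH) used in back-titration = 0.03211 × 0.3660 = 0.01175 mol
n(HCl) left over = 0.01175 mol (1:1 ratio)
n(HCl) consumed by analyte = 0.02442 − 0.01175 = 0.01267 mol
From the 1:2 ratio, n(Na2CO3) = 1/2 × 0.01267 = 6.336 × 10^-3 mol
mass of Na2CO3 = 6.336 × 10^-3 × 105.99 = 0.6715 g
% Na2CO3 = 0.6715 / 0.9521 × 100 = 70.53 %

70.53 %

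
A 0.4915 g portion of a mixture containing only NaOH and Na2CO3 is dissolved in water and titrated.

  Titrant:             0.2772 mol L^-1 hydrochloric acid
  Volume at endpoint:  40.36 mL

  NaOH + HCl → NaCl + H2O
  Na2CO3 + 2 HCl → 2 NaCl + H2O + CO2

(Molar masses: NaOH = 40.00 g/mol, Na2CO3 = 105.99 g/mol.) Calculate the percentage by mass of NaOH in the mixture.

63.50 %

n(HCl) = 0.04036 × 0.2772 = 0.01119 mol
Let x = n(NaOH), y = n(Na2CO3).
Titrant: 1x + 2y = 0.01119;  mass: 40.00x + 105.99y = 0.4915
Solving, x = 7.803 × 10^-3 mol, y = 1.693 × 10^-3 mol
mass of NaOH = 7.803 × 10^-3 × 40.00 = 0.3121 g
% NaOH = 0.3121 / 0.4915 × 100 = 63.50 %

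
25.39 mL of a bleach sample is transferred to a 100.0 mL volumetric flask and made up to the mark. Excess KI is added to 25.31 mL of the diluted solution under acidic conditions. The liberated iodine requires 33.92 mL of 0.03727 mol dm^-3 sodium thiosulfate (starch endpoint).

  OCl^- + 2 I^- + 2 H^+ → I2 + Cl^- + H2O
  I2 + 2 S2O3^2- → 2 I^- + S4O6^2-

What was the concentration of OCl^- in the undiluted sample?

n(S2O3^2-) = 0.03392 × 0.03727 = 1.264 × 10^-3 mol
n(I2) = n(S2O3^2-)/2 = 6.321 × 10^-4 mol
n(OCl^-) in the aliquot = 6.321 × 10^-4 mol (1:1 ratio)
[OCl^-]_dilute = 6.321 × 10^-4 / 0.02531 = 0.02497 mol/L
[OCl^-]_original = 0.02497 × 100.0/25.39 = 0.09836 mol/L

0.09836 mol/L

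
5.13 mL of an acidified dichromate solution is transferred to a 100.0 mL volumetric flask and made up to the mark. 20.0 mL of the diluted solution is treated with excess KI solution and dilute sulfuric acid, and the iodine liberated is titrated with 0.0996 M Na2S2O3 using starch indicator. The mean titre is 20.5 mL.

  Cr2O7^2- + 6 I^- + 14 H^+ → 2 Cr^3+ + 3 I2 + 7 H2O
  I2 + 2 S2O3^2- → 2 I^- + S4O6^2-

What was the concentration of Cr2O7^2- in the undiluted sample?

0.332 M

n(S2O3^2-) = 0.0205 × 0.0996 = 2.04 × 10^-3 mol
n(I2) = n(S2O3^2-)/2 = 1.02 × 10^-3 mol
From the 1:3 ratio, n(Cr2O7^2-) in the aliquot = 1/3 × 1.02 × 10^-3 = 3.40 × 10^-4 mol
[Cr2O7^2-]_dilute = 3.40 × 10^-4 / 0.0200 = 0.0170 mol/L
[Cr2O7^2-]_original = 0.0170 × 100.0/5.13 = 0.332 mol/L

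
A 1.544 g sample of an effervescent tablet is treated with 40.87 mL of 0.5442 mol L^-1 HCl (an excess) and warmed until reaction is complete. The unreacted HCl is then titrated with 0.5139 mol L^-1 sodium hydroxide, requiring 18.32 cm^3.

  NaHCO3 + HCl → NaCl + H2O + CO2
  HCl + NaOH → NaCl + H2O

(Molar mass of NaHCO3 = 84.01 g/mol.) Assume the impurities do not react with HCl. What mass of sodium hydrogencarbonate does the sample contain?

n(HCl) added = 0.04087 × 0.5442 = 0.02224 mol
n(NaOH) used in back-titration = 0.01832 × 0.5139 = 9.415 × 10^-3 mol
n(HCl) left over = 9.415 × 10^-3 mol (1:1 ratio)
n(HCl) consumed by analyte = 0.02224 − 9.415 × 10^-3 = 0.01283 mol
n(NaHCO3) = 0.01283 mol (1:1 ratio)
mass of NaHCO3 = 0.01283 × 84.01 = 1.078 g

1.078 g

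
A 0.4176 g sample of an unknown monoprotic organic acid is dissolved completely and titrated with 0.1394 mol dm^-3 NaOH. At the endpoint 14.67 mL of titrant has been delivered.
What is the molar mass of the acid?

n(NaOH) = 0.01467 L × 0.1394 mol/L = 2.045 × 10^-3 mol
n(HA) = 2.045 × 10^-3 mol (1:1 ratio)
M = m / n = 0.4176 g / 2.045 × 10^-3 mol = 204.2 g/mol

204.2 g/mol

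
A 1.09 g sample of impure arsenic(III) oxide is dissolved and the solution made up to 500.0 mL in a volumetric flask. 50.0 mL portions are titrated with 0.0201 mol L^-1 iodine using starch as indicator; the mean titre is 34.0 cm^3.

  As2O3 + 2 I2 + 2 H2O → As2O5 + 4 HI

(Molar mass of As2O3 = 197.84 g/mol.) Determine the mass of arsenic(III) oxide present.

n(I2) per titration = 0.0340 × 0.0201 = 6.83 × 10^-4 mol
From the 1:2 ratio, n(As2O3) in each aliquot = 1/2 × 6.83 × 10^-4 = 3.42 × 10^-4 mol
n(As2O3) in the whole flask = 3.42 × 10^-4 × 500.0/50.0 = 3.42 × 10^-3 mol
mass of As2O3 = 3.42 × 10^-3 × 197.84 = 0.676 g

0.676 g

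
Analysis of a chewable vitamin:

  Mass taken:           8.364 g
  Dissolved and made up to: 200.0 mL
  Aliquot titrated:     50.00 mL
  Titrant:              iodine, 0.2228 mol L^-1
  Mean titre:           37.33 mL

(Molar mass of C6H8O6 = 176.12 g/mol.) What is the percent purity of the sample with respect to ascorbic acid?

C6H8O6 + I2 → C6H6O6 + 2 HI
n(I2) per titration = 0.03733 × 0.2228 = 8.317 × 10^-3 mol
n(C6H8O6) in each aliquot = 8.317 × 10^-3 mol (1:1 ratio)
n(C6H8O6) in the whole flask = 8.317 × 10^-3 × 200.0/50.00 = 0.03327 mol
mass of C6H8O6 = 0.03327 × 176.12 = 5.859 g
% C6H8O6 = 5.859 / 8.364 × 100 = 70.05 %

70.05 %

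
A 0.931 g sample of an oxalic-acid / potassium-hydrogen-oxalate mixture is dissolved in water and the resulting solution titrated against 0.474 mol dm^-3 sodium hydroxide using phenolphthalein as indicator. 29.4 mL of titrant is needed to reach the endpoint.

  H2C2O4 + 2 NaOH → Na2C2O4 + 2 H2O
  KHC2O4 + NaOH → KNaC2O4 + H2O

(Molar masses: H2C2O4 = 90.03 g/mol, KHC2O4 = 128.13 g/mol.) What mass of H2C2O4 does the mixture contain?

n(NaOH) = 0.0294 × 0.474 = 0.0139 mol
Let x = n(H2C2O4), y = n(KHC2O4).
Titrant: 2x + 1y = 0.0139;  mass: 90.03x + 128.13y = 0.931
Solving, x = 5.14 × 10^-3 mol, y = 3.65 × 10^-3 mol
mass of H2C2O4 = 5.14 × 10^-3 × 90.03 = 0.463 g

0.463 g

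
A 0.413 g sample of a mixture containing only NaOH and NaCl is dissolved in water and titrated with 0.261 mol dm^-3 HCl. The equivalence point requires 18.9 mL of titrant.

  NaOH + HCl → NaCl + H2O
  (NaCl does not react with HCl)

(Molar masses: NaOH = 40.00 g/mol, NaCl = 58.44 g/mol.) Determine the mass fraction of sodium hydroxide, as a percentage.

n(HCl) = 0.0189 × 0.261 = 4.93 × 10^-3 mol
Let x = n(NaOH), y = n(NaCl).
Titrant: 1x = 4.93 × 10^-3;  mass: 40.00x + 58.44y = 0.413
Solving, x = 4.93 × 10^-3 mol, y = 3.69 × 10^-3 mol
mass of NaOH = 4.93 × 10^-3 × 40.00 = 0.197 g
% NaOH = 0.197 / 0.413 × 100 = 47.8 %

47.8 %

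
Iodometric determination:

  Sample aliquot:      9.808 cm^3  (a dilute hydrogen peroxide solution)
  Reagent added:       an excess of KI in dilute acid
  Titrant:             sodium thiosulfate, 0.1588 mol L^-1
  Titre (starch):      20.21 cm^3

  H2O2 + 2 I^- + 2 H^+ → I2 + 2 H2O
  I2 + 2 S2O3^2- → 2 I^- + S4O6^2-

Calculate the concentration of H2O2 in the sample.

0.1636 mol/L

n(S2O3^2-) = 0.02021 × 0.1588 = 3.209 × 10^-3 mol
n(I2) = n(S2O3^2-)/2 = 1.605 × 10^-3 mol
n(H2O2) in the aliquot = 1.605 × 10^-3 mol (1:1 ratio)
[H2O2] = 1.605 × 10^-3 / 0.009808 = 0.1636 mol/L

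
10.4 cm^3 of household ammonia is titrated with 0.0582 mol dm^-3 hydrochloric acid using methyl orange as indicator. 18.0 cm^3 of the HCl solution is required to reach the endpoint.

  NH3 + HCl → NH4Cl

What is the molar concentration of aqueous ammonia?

n(HCl) = 0.0180 L × 0.0582 mol/L = 1.05 × 10^-3 mol
n(NH3) = 1.05 × 10^-3 mol (1:1 mole ratio)
[NH3] = 1.05 × 10^-3 mol / 0.0104 L = 0.101 mol/L

0.101 mol/L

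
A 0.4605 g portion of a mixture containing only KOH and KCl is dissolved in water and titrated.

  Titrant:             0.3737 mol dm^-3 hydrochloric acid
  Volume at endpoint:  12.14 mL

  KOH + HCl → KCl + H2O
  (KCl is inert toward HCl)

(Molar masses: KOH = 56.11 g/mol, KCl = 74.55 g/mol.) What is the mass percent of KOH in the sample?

n(HCl) = 0.01214 × 0.3737 = 4.537 × 10^-3 mol
Let x = n(KOH), y = n(KCl).
Titrant: 1x = 4.537 × 10^-3;  mass: 56.11x + 74.55y = 0.4605
Solving, x = 4.537 × 10^-3 mol, y = 2.763 × 10^-3 mol
mass of KOH = 4.537 × 10^-3 × 56.11 = 0.2546 g
% KOH = 0.2546 / 0.4605 × 100 = 55.28 %

55.28 %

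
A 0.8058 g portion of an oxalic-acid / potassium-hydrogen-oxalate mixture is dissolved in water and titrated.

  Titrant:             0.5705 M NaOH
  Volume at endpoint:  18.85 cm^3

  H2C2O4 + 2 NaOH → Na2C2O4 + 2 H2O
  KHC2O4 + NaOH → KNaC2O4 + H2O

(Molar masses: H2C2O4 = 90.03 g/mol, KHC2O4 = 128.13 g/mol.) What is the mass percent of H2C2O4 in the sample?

38.45 %

n(NaOH) = 0.01885 × 0.5705 = 0.01075 mol
Let x = n(H2C2O4), y = n(KHC2O4).
Titrant: 2x + 1y = 0.01075;  mass: 90.03x + 128.13y = 0.8058
Solving, x = 3.442 × 10^-3 mol, y = 3.871 × 10^-3 mol
mass of H2C2O4 = 3.442 × 10^-3 × 90.03 = 0.3098 g
% H2C2O4 = 0.3098 / 0.8058 × 100 = 38.45 %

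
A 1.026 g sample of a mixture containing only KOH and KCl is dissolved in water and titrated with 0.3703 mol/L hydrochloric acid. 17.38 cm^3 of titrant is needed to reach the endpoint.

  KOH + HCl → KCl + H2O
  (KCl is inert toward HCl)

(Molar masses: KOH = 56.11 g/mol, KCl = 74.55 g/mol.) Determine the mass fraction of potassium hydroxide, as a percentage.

35.20 %

n(HCl) = 0.01738 × 0.3703 = 6.436 × 10^-3 mol
Let x = n(KOH), y = n(KCl).
Titrant: 1x = 6.436 × 10^-3;  mass: 56.11x + 74.55y = 1.026
Solving, x = 6.436 × 10^-3 mol, y = 8.919 × 10^-3 mol
mass of KOH = 6.436 × 10^-3 × 56.11 = 0.3611 g
% KOH = 0.3611 / 1.026 × 100 = 35.20 %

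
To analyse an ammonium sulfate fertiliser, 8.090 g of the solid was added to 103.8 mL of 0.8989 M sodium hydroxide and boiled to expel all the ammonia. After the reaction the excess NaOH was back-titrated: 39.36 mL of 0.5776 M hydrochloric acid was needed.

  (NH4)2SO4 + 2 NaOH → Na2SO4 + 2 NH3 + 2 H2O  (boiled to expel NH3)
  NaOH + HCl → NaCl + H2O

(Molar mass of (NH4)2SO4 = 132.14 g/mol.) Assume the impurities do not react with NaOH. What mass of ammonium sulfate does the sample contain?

4.663 g

n(NaOH) added = 0.1038 × 0.8989 = 0.09331 mol
n(HCl) used in back-titration = 0.03936 × 0.5776 = 0.02273 mol
n(NaOH) left over = 0.02273 mol (1:1 ratio)
n(NaOH) consumed by analyte = 0.09331 − 0.02273 = 0.07057 mol
From the 1:2 ratio, n((NH4)2SO4) = 1/2 × 0.07057 = 0.03529 mol
mass of (NH4)2SO4 = 0.03529 × 132.14 = 4.663 g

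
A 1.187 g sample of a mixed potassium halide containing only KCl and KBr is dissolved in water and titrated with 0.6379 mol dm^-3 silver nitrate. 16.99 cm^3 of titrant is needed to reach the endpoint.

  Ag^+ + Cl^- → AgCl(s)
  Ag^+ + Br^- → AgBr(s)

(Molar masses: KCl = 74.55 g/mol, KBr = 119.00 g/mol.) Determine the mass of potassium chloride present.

n(AgNO3) = 0.01699 × 0.6379 = 0.01084 mol
Let x = n(KCl), y = n(KBr).
Titrant: 1x + 1y = 0.01084;  mass: 74.55x + 119.00y = 1.187
Solving, x = 2.311 × 10^-3 mol, y = 8.527 × 10^-3 mol
mass of KCl = 2.311 × 10^-3 × 74.55 = 0.1723 g

0.1723 g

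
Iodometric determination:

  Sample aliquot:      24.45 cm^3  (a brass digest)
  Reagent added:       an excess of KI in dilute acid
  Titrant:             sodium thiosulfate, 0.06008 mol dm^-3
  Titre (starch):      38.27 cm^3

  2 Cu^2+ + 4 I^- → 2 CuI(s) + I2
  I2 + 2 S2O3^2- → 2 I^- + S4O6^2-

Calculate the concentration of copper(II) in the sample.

n(S2O3^2-) = 0.03827 × 0.06008 = 2.299 × 10^-3 mol
n(I2) = n(S2O3^2-)/2 = 1.150 × 10^-3 mol
From the 2:1 ratio, n(Cu2+) in the aliquot = 2/1 × 1.150 × 10^-3 = 2.299 × 10^-3 mol
[Cu2+] = 2.299 × 10^-3 / 0.02445 = 0.09404 mol/L

0.09404 mol/L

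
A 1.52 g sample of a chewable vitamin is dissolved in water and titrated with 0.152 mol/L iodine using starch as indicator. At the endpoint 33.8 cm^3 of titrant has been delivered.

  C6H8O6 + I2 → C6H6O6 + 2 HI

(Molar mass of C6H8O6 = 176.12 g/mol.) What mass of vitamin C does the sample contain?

0.905 g

n(I2) = 0.0338 L × 0.152 mol/L = 5.14 × 10^-3 mol
n(C6H8O6) = 5.14 × 10^-3 mol (1:1 ratio)
mass of C6H8O6 = 5.14 × 10^-3 × 176.12 g/mol = 0.905 g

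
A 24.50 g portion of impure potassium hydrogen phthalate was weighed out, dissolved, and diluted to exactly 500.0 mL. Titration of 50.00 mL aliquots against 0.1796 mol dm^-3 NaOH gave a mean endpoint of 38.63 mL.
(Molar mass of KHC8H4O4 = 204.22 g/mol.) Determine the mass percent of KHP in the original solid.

KHC8H4O4 + NaOH → KNaC8H4O4 + H2O
n(NaOH) per titration = 0.03863 × 0.1796 = 6.938 × 10^-3 mol
n(KHC8H4O4) in each aliquot = 6.938 × 10^-3 mol (1:1 ratio)
n(KHC8H4O4) in the whole flask = 6.938 × 10^-3 × 500.0/50.00 = 0.06938 mol
mass of KHC8H4O4 = 0.06938 × 204.22 = 14.17 g
% KHC8H4O4 = 14.17 / 24.50 × 100 = 57.83 %

57.83 %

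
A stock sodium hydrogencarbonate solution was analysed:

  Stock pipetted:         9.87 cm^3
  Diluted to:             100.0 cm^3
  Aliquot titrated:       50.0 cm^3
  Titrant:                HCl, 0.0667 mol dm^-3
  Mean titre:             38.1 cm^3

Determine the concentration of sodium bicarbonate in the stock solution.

NaHCO3 + HCl → NaCl + H2O + CO2
n(HCl) = 0.0381 × 0.0667 = 2.54 × 10^-3 mol
n(NaHCO3) in the aliquot = 2.54 × 10^-3 mol (1:1 ratio)
[NaHCO3]_dilute = 2.54 × 10^-3 / 0.0500 = 0.0508 mol/L
Dilution factor = 100.0 / 9.87 = 10.13
[NaHCO3]_stock = 0.0508 × 10.13 = 0.515 mol/L

0.515 mol/L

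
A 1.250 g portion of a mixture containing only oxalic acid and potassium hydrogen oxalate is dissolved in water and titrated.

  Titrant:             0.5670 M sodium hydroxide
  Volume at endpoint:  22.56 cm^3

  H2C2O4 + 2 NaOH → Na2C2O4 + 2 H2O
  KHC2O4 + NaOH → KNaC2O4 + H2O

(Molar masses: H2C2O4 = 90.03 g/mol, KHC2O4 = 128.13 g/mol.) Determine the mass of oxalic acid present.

n(NaOH) = 0.02256 × 0.5670 = 0.01279 mol
Let x = n(H2C2O4), y = n(KHC2O4).
Titrant: 2x + 1y = 0.01279;  mass: 90.03x + 128.13y = 1.250
Solving, x = 2.340 × 10^-3 mol, y = 8.112 × 10^-3 mol
mass of H2C2O4 = 2.340 × 10^-3 × 90.03 = 0.2107 g

0.2107 g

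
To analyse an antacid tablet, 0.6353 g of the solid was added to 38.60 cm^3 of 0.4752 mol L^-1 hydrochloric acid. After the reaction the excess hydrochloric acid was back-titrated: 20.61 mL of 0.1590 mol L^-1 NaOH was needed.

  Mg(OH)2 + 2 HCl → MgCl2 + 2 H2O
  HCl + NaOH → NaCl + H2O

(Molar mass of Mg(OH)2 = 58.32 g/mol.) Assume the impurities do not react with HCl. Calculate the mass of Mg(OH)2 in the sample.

0.4393 g

n(HCl) added = 0.03860 × 0.4752 = 0.01834 mol
n(NaOH) used in back-titration = 0.02061 × 0.1590 = 3.277 × 10^-3 mol
n(HCl) left over = 3.277 × 10^-3 mol (1:1 ratio)
n(HCl) consumed by analyte = 0.01834 − 3.277 × 10^-3 = 0.01507 mol
From the 1:2 ratio, n(Mg(OH)2) = 1/2 × 0.01507 = 7.533 × 10^-3 mol
mass of Mg(OH)2 = 7.533 × 10^-3 × 58.32 = 0.4393 g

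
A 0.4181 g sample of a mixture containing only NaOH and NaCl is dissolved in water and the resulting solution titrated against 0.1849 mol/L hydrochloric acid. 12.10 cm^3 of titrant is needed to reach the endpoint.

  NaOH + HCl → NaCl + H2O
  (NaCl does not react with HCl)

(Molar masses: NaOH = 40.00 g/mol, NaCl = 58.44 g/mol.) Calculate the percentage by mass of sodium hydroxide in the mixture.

n(HCl) = 0.01210 × 0.1849 = 2.237 × 10^-3 mol
Let x = n(NaOH), y = n(NaCl).
Titrant: 1x = 2.237 × 10^-3;  mass: 40.00x + 58.44y = 0.4181
Solving, x = 2.237 × 10^-3 mol, y = 5.623 × 10^-3 mol
mass of NaOH = 2.237 × 10^-3 × 40.00 = 0.08949 g
% NaOH = 0.08949 / 0.4181 × 100 = 21.40 %

21.40 %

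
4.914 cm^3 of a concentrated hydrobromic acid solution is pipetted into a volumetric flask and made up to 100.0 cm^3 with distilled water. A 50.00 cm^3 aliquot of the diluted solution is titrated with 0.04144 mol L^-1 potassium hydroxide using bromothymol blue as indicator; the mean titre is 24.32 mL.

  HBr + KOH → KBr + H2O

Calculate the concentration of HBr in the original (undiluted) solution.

n(KOH) = 0.02432 × 0.04144 = 1.008 × 10^-3 mol
n(HBr) in the aliquot = 1.008 × 10^-3 mol (1:1 ratio)
[HBr]_dilute = 1.008 × 10^-3 / 0.05000 = 0.02016 mol/L
Dilution factor = 100.0 / 4.914 = 20.35
[HBr]_stock = 0.02016 × 20.35 = 0.4102 mol/L

0.4102 mol/L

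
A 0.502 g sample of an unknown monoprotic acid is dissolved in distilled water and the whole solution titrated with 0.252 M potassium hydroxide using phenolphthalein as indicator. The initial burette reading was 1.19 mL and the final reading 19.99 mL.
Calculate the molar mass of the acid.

106 g/mol

n(KOH) = 0.0188 L × 0.252 mol/L = 4.74 × 10^-3 mol
n(HA) = 4.74 × 10^-3 mol (1:1 ratio)
M = m / n = 0.502 g / 4.74 × 10^-3 mol = 106 g/mol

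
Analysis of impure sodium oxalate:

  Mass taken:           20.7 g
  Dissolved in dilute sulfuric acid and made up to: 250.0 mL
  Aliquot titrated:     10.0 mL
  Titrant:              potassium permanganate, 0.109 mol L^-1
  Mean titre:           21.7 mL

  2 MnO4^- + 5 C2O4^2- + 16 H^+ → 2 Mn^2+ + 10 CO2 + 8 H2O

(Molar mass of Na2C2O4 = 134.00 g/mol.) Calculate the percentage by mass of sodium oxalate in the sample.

n(KMnO4) per titration = 0.0217 × 0.109 = 2.37 × 10^-3 mol
From the 5:2 ratio, n(Na2C2O4) in each aliquot = 5/2 × 2.37 × 10^-3 = 5.91 × 10^-3 mol
n(Na2C2O4) in the whole flask = 5.91 × 10^-3 × 250.0/10.0 = 0.148 mol
mass of Na2C2O4 = 0.148 × 134.00 = 19.8 g
% Na2C2O4 = 19.8 / 20.7 × 100 = 95.7 %

95.7 %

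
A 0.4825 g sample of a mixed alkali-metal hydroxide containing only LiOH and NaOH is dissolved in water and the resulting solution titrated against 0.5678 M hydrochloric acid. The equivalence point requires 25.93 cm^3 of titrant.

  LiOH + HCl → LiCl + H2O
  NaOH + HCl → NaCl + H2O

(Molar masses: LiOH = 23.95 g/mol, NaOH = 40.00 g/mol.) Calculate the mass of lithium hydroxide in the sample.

n(HCl) = 0.02593 × 0.5678 = 0.01472 mol
Let x = n(LiOH), y = n(NaOH).
Titrant: 1x + 1y = 0.01472;  mass: 23.95x + 40.00y = 0.4825
Solving, x = 6.631 × 10^-3 mol, y = 8.092 × 10^-3 mol
mass of LiOH = 6.631 × 10^-3 × 23.95 = 0.1588 g

0.1588 g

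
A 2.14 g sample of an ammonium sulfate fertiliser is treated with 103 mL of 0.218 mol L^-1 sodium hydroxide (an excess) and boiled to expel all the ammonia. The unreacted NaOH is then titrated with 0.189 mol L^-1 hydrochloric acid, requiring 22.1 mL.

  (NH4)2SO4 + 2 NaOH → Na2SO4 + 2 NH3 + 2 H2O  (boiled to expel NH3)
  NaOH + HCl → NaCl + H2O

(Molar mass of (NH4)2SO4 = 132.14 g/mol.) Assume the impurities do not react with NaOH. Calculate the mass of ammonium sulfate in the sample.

n(NaOH) added = 0.103 × 0.218 = 0.0225 mol
n(HCl) used in back-titration = 0.0221 × 0.189 = 4.18 × 10^-3 mol
n(NaOH) left over = 4.18 × 10^-3 mol (1:1 ratio)
n(NaOH) consumed by analyte = 0.0225 − 4.18 × 10^-3 = 0.0183 mol
From the 1:2 ratio, n((NH4)2SO4) = 1/2 × 0.0183 = 9.14 × 10^-3 mol
mass of (NH4)2SO4 = 9.14 × 10^-3 × 132.14 = 1.21 g

1.21 g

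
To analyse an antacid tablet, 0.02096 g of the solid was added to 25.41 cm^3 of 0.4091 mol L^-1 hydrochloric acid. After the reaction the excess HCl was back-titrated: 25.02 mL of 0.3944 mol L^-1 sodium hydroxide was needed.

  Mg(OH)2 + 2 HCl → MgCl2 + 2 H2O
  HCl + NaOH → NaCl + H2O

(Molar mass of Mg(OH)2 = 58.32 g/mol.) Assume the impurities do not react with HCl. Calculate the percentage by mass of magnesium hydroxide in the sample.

n(HCl) added = 0.02541 × 0.4091 = 0.01040 mol
n(NaOH) used in back-titration = 0.02502 × 0.3944 = 9.868 × 10^-3 mol
n(HCl) left over = 9.868 × 10^-3 mol (1:1 ratio)
n(HCl) consumed by analyte = 0.01040 − 9.868 × 10^-3 = 5.273 × 10^-4 mol
From the 1:2 ratio, n(Mg(OH)2) = 1/2 × 5.273 × 10^-4 = 2.637 × 10^-4 mol
mass of Mg(OH)2 = 2.637 × 10^-4 × 58.32 = 0.01538 g
% Mg(OH)2 = 0.01538 / 0.02096 × 100 = 73.37 %

73.37 %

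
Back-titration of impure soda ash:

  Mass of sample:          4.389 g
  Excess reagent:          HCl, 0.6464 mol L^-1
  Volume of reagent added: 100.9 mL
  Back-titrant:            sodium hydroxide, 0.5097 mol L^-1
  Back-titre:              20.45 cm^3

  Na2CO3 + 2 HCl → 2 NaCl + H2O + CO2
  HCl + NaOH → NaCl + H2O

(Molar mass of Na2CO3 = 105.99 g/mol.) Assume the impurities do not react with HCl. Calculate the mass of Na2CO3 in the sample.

2.904 g

n(HCl) added = 0.1009 × 0.6464 = 0.06522 mol
n(NaOH) used in back-titration = 0.02045 × 0.5097 = 0.01042 mol
n(HCl) left over = 0.01042 mol (1:1 ratio)
n(HCl) consumed by analyte = 0.06522 − 0.01042 = 0.05480 mol
From the 1:2 ratio, n(Na2CO3) = 1/2 × 0.05480 = 0.02740 mol
mass of Na2CO3 = 0.02740 × 105.99 = 2.904 g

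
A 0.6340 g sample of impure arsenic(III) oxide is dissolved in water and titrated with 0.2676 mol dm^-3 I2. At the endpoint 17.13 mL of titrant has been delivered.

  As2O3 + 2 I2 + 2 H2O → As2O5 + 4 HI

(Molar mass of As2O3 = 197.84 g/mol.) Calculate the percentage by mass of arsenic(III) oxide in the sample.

n(I2) = 0.01713 L × 0.2676 mol/L = 4.584 × 10^-3 mol
From the 1:2 ratio, n(As2O3) = 1/2 × 4.584 × 10^-3 = 2.292 × 10^-3 mol
mass of As2O3 = 2.292 × 10^-3 × 197.84 g/mol = 0.4534 g
% As2O3 = 0.4534 / 0.6340 × 100 = 71.52 %

71.52 %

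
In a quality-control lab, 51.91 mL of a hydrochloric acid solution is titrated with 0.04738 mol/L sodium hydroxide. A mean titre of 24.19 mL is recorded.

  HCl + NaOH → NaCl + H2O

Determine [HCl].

0.02208 mol/L

n(NaOH) = 0.02419 L × 0.04738 mol/L = 1.146 × 10^-3 mol
n(HCl) = 1.146 × 10^-3 mol (1:1 mole ratio)
[HCl] = 1.146 × 10^-3 mol / 0.05191 L = 0.02208 mol/L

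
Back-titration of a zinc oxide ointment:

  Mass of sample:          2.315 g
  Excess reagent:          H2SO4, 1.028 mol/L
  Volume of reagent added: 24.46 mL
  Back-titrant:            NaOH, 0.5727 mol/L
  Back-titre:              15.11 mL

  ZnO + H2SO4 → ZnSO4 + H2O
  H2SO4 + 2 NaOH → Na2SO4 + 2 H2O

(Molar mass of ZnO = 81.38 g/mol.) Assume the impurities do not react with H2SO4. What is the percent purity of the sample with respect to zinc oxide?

n(H2SO4) added = 0.02446 × 1.028 = 0.02514 mol
n(NaOH) used in back-titration = 0.01511 × 0.5727 = 8.653 × 10^-3 mol
From the 1:2 ratio, n(H2SO4) left over = 1/2 × 8.653 × 10^-3 = 4.327 × 10^-3 mol
n(H2SO4) consumed by analyte = 0.02514 − 4.327 × 10^-3 = 0.02082 mol
n(ZnO) = 0.02082 mol (1:1 ratio)
mass of ZnO = 0.02082 × 81.38 = 1.694 g
% ZnO = 1.694 / 2.315 × 100 = 73.18 %

73.18 %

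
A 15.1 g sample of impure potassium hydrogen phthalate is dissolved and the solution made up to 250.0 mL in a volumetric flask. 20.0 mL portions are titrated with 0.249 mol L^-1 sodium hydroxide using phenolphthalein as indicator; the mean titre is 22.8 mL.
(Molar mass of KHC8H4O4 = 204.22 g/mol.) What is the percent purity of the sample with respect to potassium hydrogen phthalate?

KHC8H4O4 + NaOH → KNaC8H4O4 + H2O
n(NaOH) per titration = 0.0228 × 0.249 = 5.68 × 10^-3 mol
n(KHC8H4O4) in each aliquot = 5.68 × 10^-3 mol (1:1 ratio)
n(KHC8H4O4) in the whole flask = 5.68 × 10^-3 × 250.0/20.0 = 0.0710 mol
mass of KHC8H4O4 = 0.0710 × 204.22 = 14.5 g
% KHC8H4O4 = 14.5 / 15.1 × 100 = 96.0 %

96.0 %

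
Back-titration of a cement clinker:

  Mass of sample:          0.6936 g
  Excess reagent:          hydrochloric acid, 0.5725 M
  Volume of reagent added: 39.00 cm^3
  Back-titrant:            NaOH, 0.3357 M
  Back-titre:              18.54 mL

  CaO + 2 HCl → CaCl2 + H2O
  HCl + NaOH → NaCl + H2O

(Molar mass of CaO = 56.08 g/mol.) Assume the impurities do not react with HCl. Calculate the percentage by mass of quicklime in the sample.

n(HCl) added = 0.03900 × 0.5725 = 0.02233 mol
n(NaOH) used in back-titration = 0.01854 × 0.3357 = 6.224 × 10^-3 mol
n(HCl) left over = 6.224 × 10^-3 mol (1:1 ratio)
n(HCl) consumed by analyte = 0.02233 − 6.224 × 10^-3 = 0.01610 mol
From the 1:2 ratio, n(CaO) = 1/2 × 0.01610 = 8.052 × 10^-3 mol
mass of CaO = 8.052 × 10^-3 × 56.08 = 0.4515 g
% CaO = 0.4515 / 0.6936 × 100 = 65.10 %

65.10 %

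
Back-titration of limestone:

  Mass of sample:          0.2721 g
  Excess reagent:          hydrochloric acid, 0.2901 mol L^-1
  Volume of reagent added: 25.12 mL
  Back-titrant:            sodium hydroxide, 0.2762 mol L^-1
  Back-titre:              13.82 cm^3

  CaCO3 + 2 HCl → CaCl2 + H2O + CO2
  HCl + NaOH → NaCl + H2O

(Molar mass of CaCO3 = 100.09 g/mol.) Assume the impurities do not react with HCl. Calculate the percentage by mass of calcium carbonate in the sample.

n(HCl) added = 0.02512 × 0.2901 = 7.287 × 10^-3 mol
n(NaOH) used in back-titration = 0.01382 × 0.2762 = 3.817 × 10^-3 mol
n(HCl) left over = 3.817 × 10^-3 mol (1:1 ratio)
n(HCl) consumed by analyte = 7.287 × 10^-3 − 3.817 × 10^-3 = 3.470 × 10^-3 mol
From the 1:2 ratio, n(CaCO3) = 1/2 × 3.470 × 10^-3 = 1.735 × 10^-3 mol
mass of CaCO3 = 1.735 × 10^-3 × 100.09 = 0.1737 g
% CaCO3 = 0.1737 / 0.2721 × 100 = 63.82 %

63.82 %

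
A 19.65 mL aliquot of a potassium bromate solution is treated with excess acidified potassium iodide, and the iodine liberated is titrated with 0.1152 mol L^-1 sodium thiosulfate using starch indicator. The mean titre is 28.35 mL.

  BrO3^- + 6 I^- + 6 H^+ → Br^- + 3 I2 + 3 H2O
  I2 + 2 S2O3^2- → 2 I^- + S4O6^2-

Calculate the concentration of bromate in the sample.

0.02770 mol/L

n(S2O3^2-) = 0.02835 × 0.1152 = 3.266 × 10^-3 mol
n(I2) = n(S2O3^2-)/2 = 1.633 × 10^-3 mol
From the 1:3 ratio, n(BrO3^-) in the aliquot = 1/3 × 1.633 × 10^-3 = 5.443 × 10^-4 mol
[BrO3^-] = 5.443 × 10^-4 / 0.01965 = 0.02770 mol/L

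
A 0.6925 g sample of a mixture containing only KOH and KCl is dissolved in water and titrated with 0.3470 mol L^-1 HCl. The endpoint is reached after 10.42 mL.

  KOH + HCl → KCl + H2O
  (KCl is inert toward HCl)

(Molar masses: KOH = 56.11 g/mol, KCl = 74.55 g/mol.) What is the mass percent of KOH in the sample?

n(HCl) = 0.01042 × 0.3470 = 3.616 × 10^-3 mol
Let x = n(KOH), y = n(KCl).
Titrant: 1x = 3.616 × 10^-3;  mass: 56.11x + 74.55y = 0.6925
Solving, x = 3.616 × 10^-3 mol, y = 6.568 × 10^-3 mol
mass of KOH = 3.616 × 10^-3 × 56.11 = 0.2029 g
% KOH = 0.2029 / 0.6925 × 100 = 29.30 %

29.30 %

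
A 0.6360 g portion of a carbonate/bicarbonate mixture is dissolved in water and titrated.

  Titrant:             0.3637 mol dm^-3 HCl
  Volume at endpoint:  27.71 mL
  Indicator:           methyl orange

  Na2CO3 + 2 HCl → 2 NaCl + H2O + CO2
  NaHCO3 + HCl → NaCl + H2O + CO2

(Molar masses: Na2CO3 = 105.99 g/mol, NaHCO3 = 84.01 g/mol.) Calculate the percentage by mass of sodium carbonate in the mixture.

56.60 %

n(HCl) = 0.02771 × 0.3637 = 0.01008 mol
Let x = n(Na2CO3), y = n(NaHCO3).
Titrant: 2x + 1y = 0.01008;  mass: 105.99x + 84.01y = 0.6360
Solving, x = 3.396 × 10^-3 mol, y = 3.286 × 10^-3 mol
mass of Na2CO3 = 3.396 × 10^-3 × 105.99 = 0.3600 g
% Na2CO3 = 0.3600 / 0.6360 × 100 = 56.60 %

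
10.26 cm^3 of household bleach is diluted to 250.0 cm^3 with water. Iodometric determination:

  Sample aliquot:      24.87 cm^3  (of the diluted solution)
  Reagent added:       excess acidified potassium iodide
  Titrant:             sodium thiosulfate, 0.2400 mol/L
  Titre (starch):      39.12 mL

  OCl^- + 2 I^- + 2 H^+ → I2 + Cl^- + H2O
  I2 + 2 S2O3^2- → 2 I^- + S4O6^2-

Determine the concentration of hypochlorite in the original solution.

n(S2O3^2-) = 0.03912 × 0.2400 = 9.389 × 10^-3 mol
n(I2) = n(S2O3^2-)/2 = 4.694 × 10^-3 mol
n(OCl^-) in the aliquot = 4.694 × 10^-3 mol (1:1 ratio)
[OCl^-]_dilute = 4.694 × 10^-3 / 0.02487 = 0.1888 mol/L
[OCl^-]_original = 0.1888 × 250.0/10.26 = 4.599 mol/L

4.599 mol/L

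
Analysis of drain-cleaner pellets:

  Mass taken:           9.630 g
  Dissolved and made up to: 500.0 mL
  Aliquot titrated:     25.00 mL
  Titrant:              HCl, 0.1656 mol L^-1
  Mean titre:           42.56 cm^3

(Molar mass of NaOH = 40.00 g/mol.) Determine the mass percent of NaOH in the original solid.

58.55 %

NaOH + HCl → NaCl + H2O
n(HCl) per titration = 0.04256 × 0.1656 = 7.048 × 10^-3 mol
n(NaOH) in each aliquot = 7.048 × 10^-3 mol (1:1 ratio)
n(NaOH) in the whole flask = 7.048 × 10^-3 × 500.0/25.00 = 0.1410 mol
mass of NaOH = 0.1410 × 40.00 = 5.638 g
% NaOH = 5.638 / 9.630 × 100 = 58.55 %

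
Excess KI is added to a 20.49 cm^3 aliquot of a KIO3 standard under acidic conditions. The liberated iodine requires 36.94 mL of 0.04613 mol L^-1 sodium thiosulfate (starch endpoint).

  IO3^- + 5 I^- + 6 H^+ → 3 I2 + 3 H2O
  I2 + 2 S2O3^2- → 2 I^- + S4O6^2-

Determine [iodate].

n(S2O3^2-) = 0.03694 × 0.04613 = 1.704 × 10^-3 mol
n(I2) = n(S2O3^2-)/2 = 8.520 × 10^-4 mol
From the 1:3 ratio, n(IO3^-) in the aliquot = 1/3 × 8.520 × 10^-4 = 2.840 × 10^-4 mol
[IO3^-] = 2.840 × 10^-4 / 0.02049 = 0.01386 mol/L

0.01386 mol/L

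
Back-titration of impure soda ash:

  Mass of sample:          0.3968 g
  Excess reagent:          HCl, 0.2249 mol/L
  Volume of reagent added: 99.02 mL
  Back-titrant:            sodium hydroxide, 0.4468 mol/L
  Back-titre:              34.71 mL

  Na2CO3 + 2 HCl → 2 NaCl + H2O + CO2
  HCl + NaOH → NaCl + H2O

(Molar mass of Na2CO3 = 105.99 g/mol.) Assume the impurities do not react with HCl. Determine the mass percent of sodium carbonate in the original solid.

n(HCl) added = 0.09902 × 0.2249 = 0.02227 mol
n(NaOH) used in back-titration = 0.03471 × 0.4468 = 0.01551 mol
n(HCl) left over = 0.01551 mol (1:1 ratio)
n(HCl) consumed by analyte = 0.02227 − 0.01551 = 6.761 × 10^-3 mol
From the 1:2 ratio, n(Na2CO3) = 1/2 × 6.761 × 10^-3 = 3.381 × 10^-3 mol
mass of Na2CO3 = 3.381 × 10^-3 × 105.99 = 0.3583 g
% Na2CO3 = 0.3583 / 0.3968 × 100 = 90.30 %

90.30 %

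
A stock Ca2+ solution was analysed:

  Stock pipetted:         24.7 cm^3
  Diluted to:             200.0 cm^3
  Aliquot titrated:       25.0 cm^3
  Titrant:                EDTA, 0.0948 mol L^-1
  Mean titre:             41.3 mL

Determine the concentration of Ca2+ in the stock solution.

Ca^2+ + EDTA^4- → [Ca(EDTA)]^2-
n(EDTA) = 0.0413 × 0.0948 = 3.92 × 10^-3 mol
n(Ca2+) in the aliquot = 3.92 × 10^-3 mol (1:1 ratio)
[Ca2+]_dilute = 3.92 × 10^-3 / 0.0250 = 0.157 mol/L
Dilution factor = 200.0 / 24.7 = 8.097
[Ca2+]_stock = 0.157 × 8.097 = 1.27 mol/L

1.27 mol/L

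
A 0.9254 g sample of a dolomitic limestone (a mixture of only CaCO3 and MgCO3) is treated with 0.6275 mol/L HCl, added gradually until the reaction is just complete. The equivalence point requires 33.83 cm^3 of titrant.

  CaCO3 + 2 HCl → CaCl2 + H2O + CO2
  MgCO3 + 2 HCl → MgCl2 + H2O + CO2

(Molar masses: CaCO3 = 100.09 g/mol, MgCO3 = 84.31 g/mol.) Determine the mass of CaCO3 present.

0.1936 g

n(HCl) = 0.03383 × 0.6275 = 0.02123 mol
Let x = n(CaCO3), y = n(MgCO3).
Titrant: 2x + 2y = 0.02123;  mass: 100.09x + 84.31y = 0.9254
Solving, x = 1.934 × 10^-3 mol, y = 8.680 × 10^-3 mol
mass of CaCO3 = 1.934 × 10^-3 × 100.09 = 0.1936 g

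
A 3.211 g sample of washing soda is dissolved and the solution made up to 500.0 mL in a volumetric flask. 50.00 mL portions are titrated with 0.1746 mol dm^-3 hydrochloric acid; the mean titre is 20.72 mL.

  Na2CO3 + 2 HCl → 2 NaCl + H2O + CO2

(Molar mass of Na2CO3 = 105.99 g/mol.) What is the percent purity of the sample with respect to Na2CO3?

n(HCl) per titration = 0.02072 × 0.1746 = 3.618 × 10^-3 mol
From the 1:2 ratio, n(Na2CO3) in each aliquot = 1/2 × 3.618 × 10^-3 = 1.809 × 10^-3 mol
n(Na2CO3) in the whole flask = 1.809 × 10^-3 × 500.0/50.00 = 0.01809 mol
mass of Na2CO3 = 0.01809 × 105.99 = 1.917 g
% Na2CO3 = 1.917 / 3.211 × 100 = 59.71 %

59.71 %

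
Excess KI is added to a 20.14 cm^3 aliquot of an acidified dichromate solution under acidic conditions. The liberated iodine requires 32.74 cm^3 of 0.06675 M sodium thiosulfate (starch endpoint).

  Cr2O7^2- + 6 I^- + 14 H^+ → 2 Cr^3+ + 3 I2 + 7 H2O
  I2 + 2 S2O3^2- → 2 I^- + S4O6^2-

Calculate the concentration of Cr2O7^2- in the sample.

n(S2O3^2-) = 0.03274 × 0.06675 = 2.185 × 10^-3 mol
n(I2) = n(S2O3^2-)/2 = 1.093 × 10^-3 mol
From the 1:3 ratio, n(Cr2O7^2-) in the aliquot = 1/3 × 1.093 × 10^-3 = 3.642 × 10^-4 mol
[Cr2O7^2-] = 3.642 × 10^-4 / 0.02014 = 0.01809 mol/L

0.01809 M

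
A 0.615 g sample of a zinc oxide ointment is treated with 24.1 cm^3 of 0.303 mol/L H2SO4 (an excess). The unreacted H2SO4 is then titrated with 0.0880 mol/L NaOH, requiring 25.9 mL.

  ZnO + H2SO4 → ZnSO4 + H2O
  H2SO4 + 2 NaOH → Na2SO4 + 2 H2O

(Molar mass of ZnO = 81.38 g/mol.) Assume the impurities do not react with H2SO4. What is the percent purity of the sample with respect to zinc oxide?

81.5 %

n(H2SO4) added = 0.0241 × 0.303 = 7.30 × 10^-3 mol
n(NaOH) used in back-titration = 0.0259 × 0.0880 = 2.28 × 10^-3 mol
From the 1:2 ratio, n(H2SO4) left over = 1/2 × 2.28 × 10^-3 = 1.14 × 10^-3 mol
n(H2SO4) consumed by analyte = 7.30 × 10^-3 − 1.14 × 10^-3 = 6.16 × 10^-3 mol
n(ZnO) = 6.16 × 10^-3 mol (1:1 ratio)
mass of ZnO = 6.16 × 10^-3 × 81.38 = 0.502 g
% ZnO = 0.502 / 0.615 × 100 = 81.5 %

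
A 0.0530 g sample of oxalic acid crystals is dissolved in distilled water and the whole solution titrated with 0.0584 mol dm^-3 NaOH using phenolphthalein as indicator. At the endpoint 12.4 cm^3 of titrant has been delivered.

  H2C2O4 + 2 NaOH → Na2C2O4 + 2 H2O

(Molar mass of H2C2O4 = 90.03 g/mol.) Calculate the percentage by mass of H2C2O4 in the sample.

n(NaOH) = 0.0124 L × 0.0584 mol/L = 7.24 × 10^-4 mol
From the 1:2 ratio, n(H2C2O4) = 1/2 × 7.24 × 10^-4 = 3.62 × 10^-4 mol
mass of H2C2O4 = 3.62 × 10^-4 × 90.03 g/mol = 0.0326 g
% H2C2O4 = 0.0326 / 0.0530 × 100 = 61.5 %

61.5 %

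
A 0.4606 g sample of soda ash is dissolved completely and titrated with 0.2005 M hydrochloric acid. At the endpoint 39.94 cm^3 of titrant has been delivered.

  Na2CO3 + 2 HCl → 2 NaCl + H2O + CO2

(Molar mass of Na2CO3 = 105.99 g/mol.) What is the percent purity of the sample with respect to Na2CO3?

92.14 %

n(HCl) = 0.03994 L × 0.2005 mol/L = 8.008 × 10^-3 mol
From the 1:2 ratio, n(Na2CO3) = 1/2 × 8.008 × 10^-3 = 4.004 × 10^-3 mol
mass of Na2CO3 = 4.004 × 10^-3 × 105.99 g/mol = 0.4244 g
% Na2CO3 = 0.4244 / 0.4606 × 100 = 92.14 %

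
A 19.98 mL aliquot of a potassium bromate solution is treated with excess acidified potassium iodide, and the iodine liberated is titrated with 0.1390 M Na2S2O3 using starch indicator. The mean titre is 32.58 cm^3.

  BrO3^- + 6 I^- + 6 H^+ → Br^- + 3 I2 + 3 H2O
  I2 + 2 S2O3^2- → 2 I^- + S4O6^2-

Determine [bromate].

n(S2O3^2-) = 0.03258 × 0.1390 = 4.529 × 10^-3 mol
n(I2) = n(S2O3^2-)/2 = 2.264 × 10^-3 mol
From the 1:3 ratio, n(BrO3^-) in the aliquot = 1/3 × 2.264 × 10^-3 = 7.548 × 10^-4 mol
[BrO3^-] = 7.548 × 10^-4 / 0.01998 = 0.03778 mol/L

0.03778 M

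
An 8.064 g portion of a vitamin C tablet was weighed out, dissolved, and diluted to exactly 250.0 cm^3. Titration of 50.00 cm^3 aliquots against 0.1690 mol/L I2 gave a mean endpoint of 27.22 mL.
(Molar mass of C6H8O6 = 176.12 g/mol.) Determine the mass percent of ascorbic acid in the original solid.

C6H8O6 + I2 → C6H6O6 + 2 HI
n(I2) per titration = 0.02722 × 0.1690 = 4.600 × 10^-3 mol
n(C6H8O6) in each aliquot = 4.600 × 10^-3 mol (1:1 ratio)
n(C6H8O6) in the whole flask = 4.600 × 10^-3 × 250.0/50.00 = 0.02300 mol
mass of C6H8O6 = 0.02300 × 176.12 = 4.051 g
% C6H8O6 = 4.051 / 8.064 × 100 = 50.23 %

50.23 %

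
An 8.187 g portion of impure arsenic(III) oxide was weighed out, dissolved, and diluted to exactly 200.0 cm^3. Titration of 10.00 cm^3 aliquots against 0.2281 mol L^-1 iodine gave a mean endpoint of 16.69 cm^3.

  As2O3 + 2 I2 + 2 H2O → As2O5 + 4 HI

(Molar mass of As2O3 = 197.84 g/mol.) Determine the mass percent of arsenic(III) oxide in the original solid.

n(I2) per titration = 0.01669 × 0.2281 = 3.807 × 10^-3 mol
From the 1:2 ratio, n(As2O3) in each aliquot = 1/2 × 3.807 × 10^-3 = 1.903 × 10^-3 mol
n(As2O3) in the whole flask = 1.903 × 10^-3 × 200.0/10.00 = 0.03807 mol
mass of As2O3 = 0.03807 × 197.84 = 7.532 g
% As2O3 = 7.532 / 8.187 × 100 = 92.00 %

92.00 %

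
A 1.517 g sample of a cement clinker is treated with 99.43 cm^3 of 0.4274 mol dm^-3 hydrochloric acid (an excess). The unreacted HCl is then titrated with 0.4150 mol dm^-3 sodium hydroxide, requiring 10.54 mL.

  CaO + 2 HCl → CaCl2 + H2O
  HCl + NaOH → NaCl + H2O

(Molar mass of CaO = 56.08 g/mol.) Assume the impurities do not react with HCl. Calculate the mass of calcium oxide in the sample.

n(HCl) added = 0.09943 × 0.4274 = 0.04250 mol
n(NaOH) used in back-titration = 0.01054 × 0.4150 = 4.374 × 10^-3 mol
n(HCl) left over = 4.374 × 10^-3 mol (1:1 ratio)
n(HCl) consumed by analyte = 0.04250 − 4.374 × 10^-3 = 0.03812 mol
From the 1:2 ratio, n(CaO) = 1/2 × 0.03812 = 0.01906 mol
mass of CaO = 0.01906 × 56.08 = 1.069 g

1.069 g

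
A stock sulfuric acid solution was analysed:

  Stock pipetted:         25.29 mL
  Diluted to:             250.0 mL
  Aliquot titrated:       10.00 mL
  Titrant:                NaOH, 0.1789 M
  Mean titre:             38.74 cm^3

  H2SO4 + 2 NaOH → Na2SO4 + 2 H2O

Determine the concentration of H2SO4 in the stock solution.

n(NaOH) = 0.03874 × 0.1789 = 6.931 × 10^-3 mol
From the 1:2 ratio, n(H2SO4) in the aliquot = 1/2 × 6.931 × 10^-3 = 3.465 × 10^-3 mol
[H2SO4]_dilute = 3.465 × 10^-3 / 0.01000 = 0.3465 mol/L
Dilution factor = 250.0 / 25.29 = 9.885
[H2SO4]_stock = 0.3465 × 9.885 = 3.426 mol/L

3.426 M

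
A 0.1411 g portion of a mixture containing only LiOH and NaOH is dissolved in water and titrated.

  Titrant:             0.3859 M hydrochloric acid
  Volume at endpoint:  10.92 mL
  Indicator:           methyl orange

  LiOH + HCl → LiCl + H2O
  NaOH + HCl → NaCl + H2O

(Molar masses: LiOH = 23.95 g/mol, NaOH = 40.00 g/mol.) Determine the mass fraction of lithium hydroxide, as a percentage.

n(HCl) = 0.01092 × 0.3859 = 4.214 × 10^-3 mol
Let x = n(LiOH), y = n(NaOH).
Titrant: 1x + 1y = 4.214 × 10^-3;  mass: 23.95x + 40.00y = 0.1411
Solving, x = 1.711 × 10^-3 mol, y = 2.503 × 10^-3 mol
mass of LiOH = 1.711 × 10^-3 × 23.95 = 0.04098 g
% LiOH = 0.04098 / 0.1411 × 100 = 29.04 %

29.04 %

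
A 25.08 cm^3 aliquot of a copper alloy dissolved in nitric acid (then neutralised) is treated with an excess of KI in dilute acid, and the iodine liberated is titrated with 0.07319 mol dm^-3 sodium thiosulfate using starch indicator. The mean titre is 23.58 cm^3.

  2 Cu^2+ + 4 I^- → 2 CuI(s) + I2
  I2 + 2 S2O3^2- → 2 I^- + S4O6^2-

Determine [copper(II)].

n(S2O3^2-) = 0.02358 × 0.07319 = 1.726 × 10^-3 mol
n(I2) = n(S2O3^2-)/2 = 8.629 × 10^-4 mol
From the 2:1 ratio, n(Cu2+) in the aliquot = 2/1 × 8.629 × 10^-4 = 1.726 × 10^-3 mol
[Cu2+] = 1.726 × 10^-3 / 0.02508 = 0.06881 mol/L

0.06881 mol/L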